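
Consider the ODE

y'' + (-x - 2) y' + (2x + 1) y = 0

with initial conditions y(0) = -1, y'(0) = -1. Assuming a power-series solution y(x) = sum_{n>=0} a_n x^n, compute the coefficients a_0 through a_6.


Ansatz: y(x) = sum_{n>=0} a_n x^n, so y'(x) = sum_{n>=1} n a_n x^(n-1) and y''(x) = sum_{n>=2} n(n-1) a_n x^(n-2).
Substitute into P(x) y'' + Q(x) y' + R(x) y = 0 with P(x) = 1, Q(x) = -x - 2, R(x) = 2x + 1, and match powers of x.
Initial conditions: a_0 = -1, a_1 = -1.
Setting the coefficient of each power of x to zero and solving order by order (substituting the coefficients already found):
  x^0: 2 a_2 - 2 a_1 + a_0 = 0  ->  2 a_2 = 2 a_1 - a_0 = -1  ->  a_2 = -1/2
  x^1: 6 a_3 - 4 a_2 + 2 a_0 = 0  ->  6 a_3 = 4 a_2 - 2 a_0 = 0  ->  a_3 = 0
  x^2: 12 a_4 - 6 a_3 - a_2 + 2 a_1 = 0  ->  12 a_4 = 6 a_3 + a_2 - 2 a_1 = 3/2  ->  a_4 = 1/8
  x^3: 20 a_5 - 8 a_4 - 2 a_3 + 2 a_2 = 0  ->  20 a_5 = 8 a_4 + 2 a_3 - 2 a_2 = 2  ->  a_5 = 1/10
  x^4: 30 a_6 - 10 a_5 - 3 a_4 + 2 a_3 = 0  ->  30 a_6 = 10 a_5 + 3 a_4 - 2 a_3 = 11/8  ->  a_6 = 11/240
Truncated series: y(x) = -1 - x - (1/2) x^2 + (1/8) x^4 + (1/10) x^5 + (11/240) x^6 + O(x^7).

a_0 = -1; a_1 = -1; a_2 = -1/2; a_3 = 0; a_4 = 1/8; a_5 = 1/10; a_6 = 11/240


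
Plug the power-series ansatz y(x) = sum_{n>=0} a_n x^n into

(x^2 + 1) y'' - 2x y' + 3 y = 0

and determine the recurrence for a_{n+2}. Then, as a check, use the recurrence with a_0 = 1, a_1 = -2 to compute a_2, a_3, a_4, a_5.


Substitute y = sum_n a_n x^n.
(1 + 1 x^2) y'' contributes (n+2)(n+1) a_{n+2} + n(n-1) a_n at x^n.
-2 x y'(x) contributes -2 n a_n at x^n.
3 y(x) contributes 3 a_n at x^n.
Matching x^n: (n+2)(n+1) a_{n+2} + (n(n-1) - 2 n + 3) a_n = 0.
Thus a_{n+2} = (-n(n-1) + 2 n - 3) / ((n+1)(n+2)) * a_n.

Check with a_0 = 1, a_1 = -2 (apply the recurrence for n = 0, 1, 2, 3): a_0 = 1, a_1 = -2, a_2 = -3/2, a_3 = 1/3, a_4 = 1/8, a_5 = -1/20.

a_(n+2) = (-n(n-1) + 2 n - 3) / ((n+1)(n+2)) * a_n; check: a_0 = 1, a_1 = -2, a_2 = -3/2, a_3 = 1/3, a_4 = 1/8, a_5 = -1/20


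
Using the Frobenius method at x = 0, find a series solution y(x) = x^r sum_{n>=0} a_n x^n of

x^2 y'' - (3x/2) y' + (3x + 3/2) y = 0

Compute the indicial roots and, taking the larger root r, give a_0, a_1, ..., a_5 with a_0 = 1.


Write in Frobenius form y'' + (p(x)/x) y' + (q(x)/x^2) y = 0:
  p(x) = -3/2,  q(x) = 3x + 3/2.
Indicial equation: r(r-1) + (-3/2) r + (3/2) = 0 -> roots r_1 = 3/2, r_2 = 1.
Take r = r_1 = 3/2. Let y(x) = x^r sum_{n>=0} a_n x^n with a_0 = 1.
Substitute y = x^r sum a_n x^n and match x^{r+n}. The recurrence is
  D(n) a_n + 3 a_{n-1} = 0,  where D(n) = (r+n)(r+n-1) + (-3/2)(r+n) + (3/2).
  a_n = -3 / D(n) * a_{n-1}.
Since the indicial polynomial factors as (r - r_1)(r - r_2), D(n) = (r_1 + n - r_1)(r_1 + n - r_2) = n(n + 1/2).
Evaluating step by step (a_0 = 1):
  n = 1: D(1) = 1(1 + 1/2) = 3/2; numerator = -3(1) = -3; a_1 = (-3)/(3/2) = -2
  n = 2: D(2) = 2(2 + 1/2) = 5; numerator = -3(-2) = 6; a_2 = (6)/(5) = 6/5
  n = 3: D(3) = 3(3 + 1/2) = 21/2; numerator = -3(6/5) = -18/5; a_3 = (-18/5)/(21/2) = -12/35
  n = 4: D(4) = 4(4 + 1/2) = 18; numerator = -3(-12/35) = 36/35; a_4 = (36/35)/(18) = 2/35
  n = 5: D(5) = 5(5 + 1/2) = 55/2; numerator = -3(2/35) = -6/35; a_5 = (-6/35)/(55/2) = -12/1925

r = 3/2; a_0 = 1; a_1 = -2; a_2 = 6/5; a_3 = -12/35; a_4 = 2/35; a_5 = -12/1925


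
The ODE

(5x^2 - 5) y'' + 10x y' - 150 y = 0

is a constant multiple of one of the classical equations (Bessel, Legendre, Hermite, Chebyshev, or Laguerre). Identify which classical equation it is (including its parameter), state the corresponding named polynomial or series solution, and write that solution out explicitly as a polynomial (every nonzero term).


All three coefficients share the factor -5; dividing through by -5 gives  (1 - x^2) y'' - 2x y' + 30 y = 0.
This matches the Legendre equation (1 - x^2) y'' - 2x y' + n(n+1) y = 0 (note the -2x y' term) with n(n+1) = 30, so n = 5; the polynomial solution is P_5(x).
With y = sum_k a_k x^k, matching x^k gives (k+2)(k+1) a_{k+2} = [k(k+1) - n(n+1)] a_k = (k - 5)(k + 6) a_k. The right side vanishes at k = 5, so the series with the parity of 5 terminates at degree 5.
Standard normalization (P_n(1) = 1): leading coefficient (2n)!/(2^n (n!)^2) = 3628800/(32*14400) = 63/8, so a_5 = 63/8. Work downward with a_k = (k+1)(k+2) a_{k+2} / ((k - 5)(k + 6)):
  a_3 = (4)(5)(63/8) / ((3 - 5)(3 + 6)) = (315/2)/(-18) = -35/4
  a_1 = (2)(3)(-35/4) / ((1 - 5)(1 + 6)) = (-105/2)/(-28) = 15/8
Hence P_5(x) = 63 x^5/8 - 35 x^3/4 + 15 x/8.

P_5(x); series = 63 x^5/8 - 35 x^3/4 + 15 x/8


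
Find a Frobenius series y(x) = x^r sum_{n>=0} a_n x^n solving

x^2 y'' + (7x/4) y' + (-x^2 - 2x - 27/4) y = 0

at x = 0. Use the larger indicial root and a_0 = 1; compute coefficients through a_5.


Write in Frobenius form y'' + (p(x)/x) y' + (q(x)/x^2) y = 0:
  p(x) = 7/4,  q(x) = -x^2 - 2x - 27/4.
Indicial equation: r(r-1) + (7/4) r + (-27/4) = 0 -> roots r_1 = 9/4, r_2 = -3.
Take r = r_1 = 9/4. Let y(x) = x^r sum_{n>=0} a_n x^n with a_0 = 1.
Substitute y = x^r sum a_n x^n and match x^{r+n}. The recurrence is
  D(n) a_n - 2 a_{n-1} - 1 a_{n-2} = 0,  where D(n) = (r+n)(r+n-1) + (7/4)(r+n) + (-27/4).
  a_n = [2 a_{n-1} + 1 a_{n-2}] / D(n).
Since the indicial polynomial factors as (r - r_1)(r - r_2), D(n) = (r_1 + n - r_1)(r_1 + n - r_2) = n(n + 21/4).
Evaluating step by step (a_0 = 1):
  n = 1: D(1) = 1(1 + 21/4) = 25/4; numerator = 2(1) = 2; a_1 = (2)/(25/4) = 8/25
  n = 2: D(2) = 2(2 + 21/4) = 29/2; numerator = 2(8/25) + 1(1) = 41/25; a_2 = (41/25)/(29/2) = 82/725
  n = 3: D(3) = 3(3 + 21/4) = 99/4; numerator = 2(82/725) + 1(8/25) = 396/725; a_3 = (396/725)/(99/4) = 16/725
  n = 4: D(4) = 4(4 + 21/4) = 37; numerator = 2(16/725) + 1(82/725) = 114/725; a_4 = (114/725)/(37) = 114/26825
  n = 5: D(5) = 5(5 + 21/4) = 205/4; numerator = 2(114/26825) + 1(16/725) = 164/5365; a_5 = (164/5365)/(205/4) = 16/26825

r = 9/4; a_0 = 1; a_1 = 8/25; a_2 = 82/725; a_3 = 16/725; a_4 = 114/26825; a_5 = 16/26825


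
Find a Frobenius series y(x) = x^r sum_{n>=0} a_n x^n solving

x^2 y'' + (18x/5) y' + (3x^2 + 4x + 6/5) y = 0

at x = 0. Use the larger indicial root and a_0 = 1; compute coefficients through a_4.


Write in Frobenius form y'' + (p(x)/x) y' + (q(x)/x^2) y = 0:
  p(x) = 18/5,  q(x) = 3x^2 + 4x + 6/5.
Indicial equation: r(r-1) + (18/5) r + (6/5) = 0 -> roots r_1 = -3/5, r_2 = -2.
Take r = r_1 = -3/5. Let y(x) = x^r sum_{n>=0} a_n x^n with a_0 = 1.
Substitute y = x^r sum a_n x^n and match x^{r+n}. The recurrence is
  D(n) a_n + 4 a_{n-1} + 3 a_{n-2} = 0,  where D(n) = (r+n)(r+n-1) + (18/5)(r+n) + (6/5).
  a_n = [-4 a_{n-1} - 3 a_{n-2}] / D(n).
Since the indicial polynomial factors as (r - r_1)(r - r_2), D(n) = (r_1 + n - r_1)(r_1 + n - r_2) = n(n + 7/5).
Evaluating step by step (a_0 = 1):
  n = 1: D(1) = 1(1 + 7/5) = 12/5; numerator = -4(1) = -4; a_1 = (-4)/(12/5) = -5/3
  n = 2: D(2) = 2(2 + 7/5) = 34/5; numerator = -4(-5/3) - 3(1) = 11/3; a_2 = (11/3)/(34/5) = 55/102
  n = 3: D(3) = 3(3 + 7/5) = 66/5; numerator = -4(55/102) - 3(-5/3) = 145/51; a_3 = (145/51)/(66/5) = 725/3366
  n = 4: D(4) = 4(4 + 7/5) = 108/5; numerator = -4(725/3366) - 3(55/102) = -8345/3366; a_4 = (-8345/3366)/(108/5) = -41725/363528

r = -3/5; a_0 = 1; a_1 = -5/3; a_2 = 55/102; a_3 = 725/3366; a_4 = -41725/363528


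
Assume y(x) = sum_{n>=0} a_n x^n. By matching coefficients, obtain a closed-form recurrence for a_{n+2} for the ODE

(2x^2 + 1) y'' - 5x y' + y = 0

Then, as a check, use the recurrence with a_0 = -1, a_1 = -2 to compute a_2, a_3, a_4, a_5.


Substitute y = sum_n a_n x^n.
(1 + 2 x^2) y'' contributes (n+2)(n+1) a_{n+2} + 2 n(n-1) a_n at x^n.
-5 x y'(x) contributes -5 n a_n at x^n.
y(x) contributes 1 a_n at x^n.
Matching x^n: (n+2)(n+1) a_{n+2} + (2 n(n-1) - 5 n + 1) a_n = 0.
Thus a_{n+2} = (-2 n(n-1) + 5 n - 1) / ((n+1)(n+2)) * a_n.

Check with a_0 = -1, a_1 = -2 (apply the recurrence for n = 0, 1, 2, 3): a_0 = -1, a_1 = -2, a_2 = 1/2, a_3 = -4/3, a_4 = 5/24, a_5 = -2/15.

a_(n+2) = (-2 n(n-1) + 5 n - 1) / ((n+1)(n+2)) * a_n; check: a_0 = -1, a_1 = -2, a_2 = 1/2, a_3 = -4/3, a_4 = 5/24, a_5 = -2/15


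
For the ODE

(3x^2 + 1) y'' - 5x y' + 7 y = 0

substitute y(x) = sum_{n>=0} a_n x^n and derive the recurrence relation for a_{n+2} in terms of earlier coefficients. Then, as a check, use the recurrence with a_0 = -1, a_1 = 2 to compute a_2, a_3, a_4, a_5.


Substitute y = sum_n a_n x^n.
(1 + 3 x^2) y'' contributes (n+2)(n+1) a_{n+2} + 3 n(n-1) a_n at x^n.
-5 x y'(x) contributes -5 n a_n at x^n.
7 y(x) contributes 7 a_n at x^n.
Matching x^n: (n+2)(n+1) a_{n+2} + (3 n(n-1) - 5 n + 7) a_n = 0.
Thus a_{n+2} = (-3 n(n-1) + 5 n - 7) / ((n+1)(n+2)) * a_n.

Check with a_0 = -1, a_1 = 2 (apply the recurrence for n = 0, 1, 2, 3): a_0 = -1, a_1 = 2, a_2 = 7/2, a_3 = -2/3, a_4 = -7/8, a_5 = 1/3.

a_(n+2) = (-3 n(n-1) + 5 n - 7) / ((n+1)(n+2)) * a_n; check: a_0 = -1, a_1 = 2, a_2 = 7/2, a_3 = -2/3, a_4 = -7/8, a_5 = 1/3


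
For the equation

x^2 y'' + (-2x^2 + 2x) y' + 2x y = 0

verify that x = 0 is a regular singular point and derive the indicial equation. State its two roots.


Divide by x^2 to reach normal form y'' + P_1(x) y' + P_2(x) y = 0 with P_1(x) = -2 + 2/x and P_2(x) = 2/x.
x = 0 is a singular point because the y'-coefficient -2 + 2/x has a pole at x = 0 and the y-coefficient 2/x has a pole at x = 0.
It is a regular singular point because x P_1(x) = p(x) = 2 - 2x and x^2 P_2(x) = q(x) = 2x are polynomials, hence analytic at x = 0.
p(0) = 2,  q(0) = 0.
Indicial equation: r(r-1) + p(0) r + q(0) = 0, i.e. r^2 + (p(0) - 1) r + q(0) = 0, i.e. r^2 + 1 r = 0.
Discriminant: (1)^2 - 4(0) = 1, so r = (-1 ± 1)/2.
Solving: r_1 = 0, r_2 = -1.

indicial: r^2 + 1 r = 0; roots r_1 = 0, r_2 = -1


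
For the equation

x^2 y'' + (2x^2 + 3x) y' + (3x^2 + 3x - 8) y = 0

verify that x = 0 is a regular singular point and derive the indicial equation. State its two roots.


Divide by x^2 to reach normal form y'' + P_1(x) y' + P_2(x) y = 0 with P_1(x) = 2 + 3/x and P_2(x) = 3 + 3/x - 8/x^2.
x = 0 is a singular point because the y'-coefficient 2 + 3/x has a pole at x = 0 and the y-coefficient 3 + 3/x - 8/x^2 has a pole at x = 0.
It is a regular singular point because x P_1(x) = p(x) = 2x + 3 and x^2 P_2(x) = q(x) = 3x^2 + 3x - 8 are polynomials, hence analytic at x = 0.
p(0) = 3,  q(0) = -8.
Indicial equation: r(r-1) + p(0) r + q(0) = 0, i.e. r^2 + (p(0) - 1) r + q(0) = 0, i.e. r^2 + 2 r - 8 = 0.
Discriminant: (2)^2 - 4(-8) = 36, so r = (-2 ± 6)/2.
Solving: r_1 = 2, r_2 = -4.

indicial: r^2 + 2 r - 8 = 0; roots r_1 = 2, r_2 = -4


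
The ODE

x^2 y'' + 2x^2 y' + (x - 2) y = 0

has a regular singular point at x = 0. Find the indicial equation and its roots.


Divide by x^2 to reach normal form y'' + P_1(x) y' + P_2(x) y = 0 with P_1(x) = 2 and P_2(x) = 1/x - 2/x^2.
x = 0 is a singular point because the y-coefficient 1/x - 2/x^2 has a pole at x = 0.
It is a regular singular point because x P_1(x) = p(x) = 2x and x^2 P_2(x) = q(x) = x - 2 are polynomials, hence analytic at x = 0.
p(0) = 0,  q(0) = -2.
Indicial equation: r(r-1) + p(0) r + q(0) = 0, i.e. r^2 + (p(0) - 1) r + q(0) = 0, i.e. r^2 - 1 r - 2 = 0.
Discriminant: (-1)^2 - 4(-2) = 9, so r = (1 ± 3)/2.
Solving: r_1 = 2, r_2 = -1.

indicial: r^2 - 1 r - 2 = 0; roots r_1 = 2, r_2 = -1


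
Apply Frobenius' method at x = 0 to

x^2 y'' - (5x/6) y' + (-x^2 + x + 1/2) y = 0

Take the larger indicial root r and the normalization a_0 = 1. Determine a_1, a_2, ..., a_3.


Write in Frobenius form y'' + (p(x)/x) y' + (q(x)/x^2) y = 0:
  p(x) = -5/6,  q(x) = -x^2 + x + 1/2.
Indicial equation: r(r-1) + (-5/6) r + (1/2) = 0 -> roots r_1 = 3/2, r_2 = 1/3.
Take r = r_1 = 3/2. Let y(x) = x^r sum_{n>=0} a_n x^n with a_0 = 1.
Substitute y = x^r sum a_n x^n and match x^{r+n}. The recurrence is
  D(n) a_n + 1 a_{n-1} - 1 a_{n-2} = 0,  where D(n) = (r+n)(r+n-1) + (-5/6)(r+n) + (1/2).
  a_n = [-1 a_{n-1} + 1 a_{n-2}] / D(n).
Since the indicial polynomial factors as (r - r_1)(r - r_2), D(n) = (r_1 + n - r_1)(r_1 + n - r_2) = n(n + 7/6).
Evaluating step by step (a_0 = 1):
  n = 1: D(1) = 1(1 + 7/6) = 13/6; numerator = -1(1) = -1; a_1 = (-1)/(13/6) = -6/13
  n = 2: D(2) = 2(2 + 7/6) = 19/3; numerator = -1(-6/13) + 1(1) = 19/13; a_2 = (19/13)/(19/3) = 3/13
  n = 3: D(3) = 3(3 + 7/6) = 25/2; numerator = -1(3/13) + 1(-6/13) = -9/13; a_3 = (-9/13)/(25/2) = -18/325

r = 3/2; a_0 = 1; a_1 = -6/13; a_2 = 3/13; a_3 = -18/325


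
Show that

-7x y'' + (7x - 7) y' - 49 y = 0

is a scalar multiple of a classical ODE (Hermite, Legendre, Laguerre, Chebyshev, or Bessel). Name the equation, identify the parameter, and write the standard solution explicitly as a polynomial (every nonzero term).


All three coefficients share the factor -7; dividing through by -7 gives  x y'' + (1 - x) y' + 7 y = 0.
This matches the Laguerre equation x y'' + (1 - x) y' + n y = 0 with n = 7; the polynomial solution is L_7(x).
With y = sum_k a_k x^k, matching x^k gives (k+1)k a_{k+1} + (k+1) a_{k+1} - k a_k + n a_k = 0, i.e. (k+1)^2 a_{k+1} = (k - n) a_k = (k - 7) a_k. The right side vanishes at k = 7, so the series terminates at degree 7.
Standard normalization L_n(0) = 1 gives a_0 = 1. Work upward with a_{k+1} = (k - 7) a_k / (k+1)^2:
  a_1 = (0 - 7)(1) / 1^2 = -7/1 = -7
  a_2 = (1 - 7)(-7) / 2^2 = 42/4 = 21/2
  a_3 = (2 - 7)(21/2) / 3^2 = (-105/2)/9 = -35/6
  a_4 = (3 - 7)(-35/6) / 4^2 = (70/3)/16 = 35/24
  a_5 = (4 - 7)(35/24) / 5^2 = (-35/8)/25 = -7/40
  a_6 = (5 - 7)(-7/40) / 6^2 = (7/20)/36 = 7/720
  a_7 = (6 - 7)(7/720) / 7^2 = (-7/720)/49 = -1/5040
Hence L_7(x) = -x^7/5040 + 7 x^6/720 - 7 x^5/40 + 35 x^4/24 - 35 x^3/6 + 21 x^2/2 - 7 x + 1.

L_7(x); series = -x^7/5040 + 7 x^6/720 - 7 x^5/40 + 35 x^4/24 - 35 x^3/6 + 21 x^2/2 - 7 x + 1


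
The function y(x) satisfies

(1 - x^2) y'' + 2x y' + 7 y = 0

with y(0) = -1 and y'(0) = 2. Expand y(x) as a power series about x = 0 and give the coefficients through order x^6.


Ansatz: y(x) = sum_{n>=0} a_n x^n, so y'(x) = sum_{n>=1} n a_n x^(n-1) and y''(x) = sum_{n>=2} n(n-1) a_n x^(n-2).
Substitute into P(x) y'' + Q(x) y' + R(x) y = 0 with P(x) = 1 - x^2, Q(x) = 2x, R(x) = 7, and match powers of x.
Initial conditions: a_0 = -1, a_1 = 2.
Setting the coefficient of each power of x to zero and solving order by order (substituting the coefficients already found):
  x^0: 2 a_2 + 7 a_0 = 0  ->  2 a_2 = -7 a_0 = 7  ->  a_2 = 7/2
  x^1: 6 a_3 + 9 a_1 = 0  ->  6 a_3 = -9 a_1 = -18  ->  a_3 = -3
  x^2: 12 a_4 + 9 a_2 = 0  ->  12 a_4 = -9 a_2 = -63/2  ->  a_4 = -21/8
  x^3: 20 a_5 + 7 a_3 = 0  ->  20 a_5 = -7 a_3 = 21  ->  a_5 = 21/20
  x^4: 30 a_6 + 3 a_4 = 0  ->  30 a_6 = -3 a_4 = 63/8  ->  a_6 = 21/80
Truncated series: y(x) = -1 + 2 x + (7/2) x^2 - 3 x^3 - (21/8) x^4 + (21/20) x^5 + (21/80) x^6 + O(x^7).

a_0 = -1; a_1 = 2; a_2 = 7/2; a_3 = -3; a_4 = -21/8; a_5 = 21/20; a_6 = 21/80


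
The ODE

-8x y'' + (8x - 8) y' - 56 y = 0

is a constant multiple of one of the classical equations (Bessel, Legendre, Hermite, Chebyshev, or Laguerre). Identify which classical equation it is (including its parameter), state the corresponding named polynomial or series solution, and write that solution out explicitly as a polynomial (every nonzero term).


All three coefficients share the factor -8; dividing through by -8 gives  x y'' + (1 - x) y' + 7 y = 0.
This matches the Laguerre equation x y'' + (1 - x) y' + n y = 0 with n = 7; the polynomial solution is L_7(x).
With y = sum_k a_k x^k, matching x^k gives (k+1)k a_{k+1} + (k+1) a_{k+1} - k a_k + n a_k = 0, i.e. (k+1)^2 a_{k+1} = (k - n) a_k = (k - 7) a_k. The right side vanishes at k = 7, so the series terminates at degree 7.
Standard normalization L_n(0) = 1 gives a_0 = 1. Work upward with a_{k+1} = (k - 7) a_k / (k+1)^2:
  a_1 = (0 - 7)(1) / 1^2 = -7/1 = -7
  a_2 = (1 - 7)(-7) / 2^2 = 42/4 = 21/2
  a_3 = (2 - 7)(21/2) / 3^2 = (-105/2)/9 = -35/6
  a_4 = (3 - 7)(-35/6) / 4^2 = (70/3)/16 = 35/24
  a_5 = (4 - 7)(35/24) / 5^2 = (-35/8)/25 = -7/40
  a_6 = (5 - 7)(-7/40) / 6^2 = (7/20)/36 = 7/720
  a_7 = (6 - 7)(7/720) / 7^2 = (-7/720)/49 = -1/5040
Hence L_7(x) = -x^7/5040 + 7 x^6/720 - 7 x^5/40 + 35 x^4/24 - 35 x^3/6 + 21 x^2/2 - 7 x + 1.

L_7(x); series = -x^7/5040 + 7 x^6/720 - 7 x^5/40 + 35 x^4/24 - 35 x^3/6 + 21 x^2/2 - 7 x + 1


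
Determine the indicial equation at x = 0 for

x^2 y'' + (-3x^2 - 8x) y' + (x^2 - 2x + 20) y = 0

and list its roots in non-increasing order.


Divide by x^2 to reach normal form y'' + P_1(x) y' + P_2(x) y = 0 with P_1(x) = -3 - 8/x and P_2(x) = 1 - 2/x + 20/x^2.
x = 0 is a singular point because the y'-coefficient -3 - 8/x has a pole at x = 0 and the y-coefficient 1 - 2/x + 20/x^2 has a pole at x = 0.
It is a regular singular point because x P_1(x) = p(x) = -3x - 8 and x^2 P_2(x) = q(x) = x^2 - 2x + 20 are polynomials, hence analytic at x = 0.
p(0) = -8,  q(0) = 20.
Indicial equation: r(r-1) + p(0) r + q(0) = 0, i.e. r^2 + (p(0) - 1) r + q(0) = 0, i.e. r^2 - 9 r + 20 = 0.
Discriminant: (-9)^2 - 4(20) = 1, so r = (9 ± 1)/2.
Solving: r_1 = 5, r_2 = 4.

indicial: r^2 - 9 r + 20 = 0; roots r_1 = 5, r_2 = 4


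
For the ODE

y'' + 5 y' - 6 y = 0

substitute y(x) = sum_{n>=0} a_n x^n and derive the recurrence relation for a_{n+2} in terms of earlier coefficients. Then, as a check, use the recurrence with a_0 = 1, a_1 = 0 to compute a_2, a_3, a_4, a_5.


Substitute y = sum_n a_n x^n.
y''(x) has coefficient (n+2)(n+1) a_{n+2} at x^n;
5 y'(x) has coefficient 5 (n+1) a_{n+1} at x^n;
-6 y(x) has coefficient -6 a_n at x^n.
Matching x^n: (n+2)(n+1) a_{n+2} + 5 (n+1) a_{n+1} - 6 a_n = 0.
Thus a_{n+2} = [-5 (n+1) a_{n+1} + 6 a_n] / ((n+1)(n+2)).

Check with a_0 = 1, a_1 = 0 (apply the recurrence for n = 0, 1, 2, 3): a_0 = 1, a_1 = 0, a_2 = 3, a_3 = -5, a_4 = 31/4, a_5 = -37/4.

a_(n+2) = [-5 (n+1) a_(n+1) + 6 a_n] / ((n+1)(n+2)); check: a_0 = 1, a_1 = 0, a_2 = 3, a_3 = -5, a_4 = 31/4, a_5 = -37/4


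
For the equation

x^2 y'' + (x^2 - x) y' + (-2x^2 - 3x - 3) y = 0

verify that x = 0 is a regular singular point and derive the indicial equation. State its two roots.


Divide by x^2 to reach normal form y'' + P_1(x) y' + P_2(x) y = 0 with P_1(x) = 1 - 1/x and P_2(x) = -2 - 3/x - 3/x^2.
x = 0 is a singular point because the y'-coefficient 1 - 1/x has a pole at x = 0 and the y-coefficient -2 - 3/x - 3/x^2 has a pole at x = 0.
It is a regular singular point because x P_1(x) = p(x) = x - 1 and x^2 P_2(x) = q(x) = -2x^2 - 3x - 3 are polynomials, hence analytic at x = 0.
p(0) = -1,  q(0) = -3.
Indicial equation: r(r-1) + p(0) r + q(0) = 0, i.e. r^2 + (p(0) - 1) r + q(0) = 0, i.e. r^2 - 2 r - 3 = 0.
Discriminant: (-2)^2 - 4(-3) = 16, so r = (2 ± 4)/2.
Solving: r_1 = 3, r_2 = -1.

indicial: r^2 - 2 r - 3 = 0; roots r_1 = 3, r_2 = -1


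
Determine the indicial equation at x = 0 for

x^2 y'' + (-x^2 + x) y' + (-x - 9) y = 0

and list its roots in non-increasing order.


Divide by x^2 to reach normal form y'' + P_1(x) y' + P_2(x) y = 0 with P_1(x) = -1 + 1/x and P_2(x) = -1/x - 9/x^2.
x = 0 is a singular point because the y'-coefficient -1 + 1/x has a pole at x = 0 and the y-coefficient -1/x - 9/x^2 has a pole at x = 0.
It is a regular singular point because x P_1(x) = p(x) = 1 - x and x^2 P_2(x) = q(x) = -x - 9 are polynomials, hence analytic at x = 0.
p(0) = 1,  q(0) = -9.
Indicial equation: r(r-1) + p(0) r + q(0) = 0, i.e. r^2 + (p(0) - 1) r + q(0) = 0, i.e. r^2 - 9 = 0.
Discriminant: (0)^2 - 4(-9) = 36, so r = (0 ± 6)/2.
Solving: r_1 = 3, r_2 = -3.

indicial: r^2 - 9 = 0; roots r_1 = 3, r_2 = -3


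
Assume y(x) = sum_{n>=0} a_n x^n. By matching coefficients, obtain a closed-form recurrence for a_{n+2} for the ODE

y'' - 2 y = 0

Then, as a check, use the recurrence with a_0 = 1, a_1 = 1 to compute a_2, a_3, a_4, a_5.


Substitute y = sum_n a_n x^n into y'' + (const) y = 0.
y''(x) = sum_{n>=0} (n+2)(n+1) a_{n+2} x^n.
The ODE becomes sum_n [(n+2)(n+1) a_{n+2} - 2 a_n] x^n = 0.
Setting each coefficient to zero gives the recurrence:
  (n+2)(n+1) a_{n+2} - 2 a_n = 0,
  a_{n+2} = 2 / ((n+1)(n+2)) a_n.

Check with a_0 = 1, a_1 = 1 (apply the recurrence for n = 0, 1, 2, 3): a_0 = 1, a_1 = 1, a_2 = 1, a_3 = 1/3, a_4 = 1/6, a_5 = 1/30.

a_{n+2} = 2/((n+1)(n+2)) * a_n; check: a_0 = 1, a_1 = 1, a_2 = 1, a_3 = 1/3, a_4 = 1/6, a_5 = 1/30


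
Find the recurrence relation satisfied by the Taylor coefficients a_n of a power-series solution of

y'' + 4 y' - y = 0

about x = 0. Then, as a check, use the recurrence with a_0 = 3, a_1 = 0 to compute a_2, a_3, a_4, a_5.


Substitute y = sum_n a_n x^n.
y''(x) has coefficient (n+2)(n+1) a_{n+2} at x^n;
4 y'(x) has coefficient 4 (n+1) a_{n+1} at x^n;
-y(x) has coefficient -1 a_n at x^n.
Matching x^n: (n+2)(n+1) a_{n+2} + 4 (n+1) a_{n+1} - 1 a_n = 0.
Thus a_{n+2} = [-4 (n+1) a_{n+1} + 1 a_n] / ((n+1)(n+2)).

Check with a_0 = 3, a_1 = 0 (apply the recurrence for n = 0, 1, 2, 3): a_0 = 3, a_1 = 0, a_2 = 3/2, a_3 = -2, a_4 = 17/8, a_5 = -9/5.

a_(n+2) = [-4 (n+1) a_(n+1) + 1 a_n] / ((n+1)(n+2)); check: a_0 = 3, a_1 = 0, a_2 = 3/2, a_3 = -2, a_4 = 17/8, a_5 = -9/5


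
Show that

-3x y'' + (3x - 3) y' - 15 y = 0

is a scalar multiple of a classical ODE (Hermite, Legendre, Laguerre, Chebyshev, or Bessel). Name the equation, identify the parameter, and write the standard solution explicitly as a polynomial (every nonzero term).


All three coefficients share the factor -3; dividing through by -3 gives  x y'' + (1 - x) y' + 5 y = 0.
This matches the Laguerre equation x y'' + (1 - x) y' + n y = 0 with n = 5; the polynomial solution is L_5(x).
With y = sum_k a_k x^k, matching x^k gives (k+1)k a_{k+1} + (k+1) a_{k+1} - k a_k + n a_k = 0, i.e. (k+1)^2 a_{k+1} = (k - n) a_k = (k - 5) a_k. The right side vanishes at k = 5, so the series terminates at degree 5.
Standard normalization L_n(0) = 1 gives a_0 = 1. Work upward with a_{k+1} = (k - 5) a_k / (k+1)^2:
  a_1 = (0 - 5)(1) / 1^2 = -5/1 = -5
  a_2 = (1 - 5)(-5) / 2^2 = 20/4 = 5
  a_3 = (2 - 5)(5) / 3^2 = -15/9 = -5/3
  a_4 = (3 - 5)(-5/3) / 4^2 = (10/3)/16 = 5/24
  a_5 = (4 - 5)(5/24) / 5^2 = (-5/24)/25 = -1/120
Hence L_5(x) = -x^5/120 + 5 x^4/24 - 5 x^3/3 + 5 x^2 - 5 x + 1.

L_5(x); series = -x^5/120 + 5 x^4/24 - 5 x^3/3 + 5 x^2 - 5 x + 1


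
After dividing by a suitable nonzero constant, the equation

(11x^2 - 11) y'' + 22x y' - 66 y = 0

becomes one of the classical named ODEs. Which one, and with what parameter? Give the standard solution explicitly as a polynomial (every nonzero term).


All three coefficients share the factor -11; dividing through by -11 gives  (1 - x^2) y'' - 2x y' + 6 y = 0.
This matches the Legendre equation (1 - x^2) y'' - 2x y' + n(n+1) y = 0 (note the -2x y' term) with n(n+1) = 6, so n = 2; the polynomial solution is P_2(x).
With y = sum_k a_k x^k, matching x^k gives (k+2)(k+1) a_{k+2} = [k(k+1) - n(n+1)] a_k = (k - 2)(k + 3) a_k. The right side vanishes at k = 2, so the series with the parity of 2 terminates at degree 2.
Standard normalization (P_n(1) = 1): leading coefficient (2n)!/(2^n (n!)^2) = 24/(4*4) = 3/2, so a_2 = 3/2. Work downward with a_k = (k+1)(k+2) a_{k+2} / ((k - 2)(k + 3)):
  a_0 = (1)(2)(3/2) / ((0 - 2)(0 + 3)) = 3/(-6) = -1/2
Hence P_2(x) = 3 x^2/2 - 1/2.

P_2(x); series = 3 x^2/2 - 1/2


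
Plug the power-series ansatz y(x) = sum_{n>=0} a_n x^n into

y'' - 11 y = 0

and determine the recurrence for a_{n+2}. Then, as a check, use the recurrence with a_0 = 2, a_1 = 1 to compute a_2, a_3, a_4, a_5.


Substitute y = sum_n a_n x^n into y'' + (const) y = 0.
y''(x) = sum_{n>=0} (n+2)(n+1) a_{n+2} x^n.
The ODE becomes sum_n [(n+2)(n+1) a_{n+2} - 11 a_n] x^n = 0.
Setting each coefficient to zero gives the recurrence:
  (n+2)(n+1) a_{n+2} - 11 a_n = 0,
  a_{n+2} = 11 / ((n+1)(n+2)) a_n.

Check with a_0 = 2, a_1 = 1 (apply the recurrence for n = 0, 1, 2, 3): a_0 = 2, a_1 = 1, a_2 = 11, a_3 = 11/6, a_4 = 121/12, a_5 = 121/120.

a_{n+2} = 11/((n+1)(n+2)) * a_n; check: a_0 = 2, a_1 = 1, a_2 = 11, a_3 = 11/6, a_4 = 121/12, a_5 = 121/120


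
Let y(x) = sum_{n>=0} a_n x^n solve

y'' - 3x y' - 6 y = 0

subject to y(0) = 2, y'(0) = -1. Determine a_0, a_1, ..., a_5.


Ansatz: y(x) = sum_{n>=0} a_n x^n, so y'(x) = sum_{n>=1} n a_n x^(n-1) and y''(x) = sum_{n>=2} n(n-1) a_n x^(n-2).
Substitute into P(x) y'' + Q(x) y' + R(x) y = 0 with P(x) = 1, Q(x) = -3x, R(x) = -6, and match powers of x.
Initial conditions: a_0 = 2, a_1 = -1.
Setting the coefficient of each power of x to zero and solving order by order (substituting the coefficients already found):
  x^0: 2 a_2 - 6 a_0 = 0  ->  2 a_2 = 6 a_0 = 12  ->  a_2 = 6
  x^1: 6 a_3 - 9 a_1 = 0  ->  6 a_3 = 9 a_1 = -9  ->  a_3 = -3/2
  x^2: 12 a_4 - 12 a_2 = 0  ->  12 a_4 = 12 a_2 = 72  ->  a_4 = 6
  x^3: 20 a_5 - 15 a_3 = 0  ->  20 a_5 = 15 a_3 = -45/2  ->  a_5 = -9/8
Truncated series: y(x) = 2 - x + 6 x^2 - (3/2) x^3 + 6 x^4 - (9/8) x^5 + O(x^6).

a_0 = 2; a_1 = -1; a_2 = 6; a_3 = -3/2; a_4 = 6; a_5 = -9/8


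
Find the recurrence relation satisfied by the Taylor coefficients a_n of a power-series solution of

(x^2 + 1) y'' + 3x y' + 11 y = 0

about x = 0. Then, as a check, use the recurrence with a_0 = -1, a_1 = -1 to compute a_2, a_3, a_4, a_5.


Substitute y = sum_n a_n x^n.
(1 + 1 x^2) y'' contributes (n+2)(n+1) a_{n+2} + n(n-1) a_n at x^n.
3 x y'(x) contributes 3 n a_n at x^n.
11 y(x) contributes 11 a_n at x^n.
Matching x^n: (n+2)(n+1) a_{n+2} + (n(n-1) + 3 n + 11) a_n = 0.
Thus a_{n+2} = (-n(n-1) - 3 n - 11) / ((n+1)(n+2)) * a_n.

Check with a_0 = -1, a_1 = -1 (apply the recurrence for n = 0, 1, 2, 3): a_0 = -1, a_1 = -1, a_2 = 11/2, a_3 = 7/3, a_4 = -209/24, a_5 = -91/30.

a_(n+2) = (-n(n-1) - 3 n - 11) / ((n+1)(n+2)) * a_n; check: a_0 = -1, a_1 = -1, a_2 = 11/2, a_3 = 7/3, a_4 = -209/24, a_5 = -91/30


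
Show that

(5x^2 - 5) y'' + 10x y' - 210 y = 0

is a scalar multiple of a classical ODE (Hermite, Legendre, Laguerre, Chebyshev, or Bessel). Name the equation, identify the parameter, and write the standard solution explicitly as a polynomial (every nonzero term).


All three coefficients share the factor -5; dividing through by -5 gives  (1 - x^2) y'' - 2x y' + 42 y = 0.
This matches the Legendre equation (1 - x^2) y'' - 2x y' + n(n+1) y = 0 (note the -2x y' term) with n(n+1) = 42, so n = 6; the polynomial solution is P_6(x).
With y = sum_k a_k x^k, matching x^k gives (k+2)(k+1) a_{k+2} = [k(k+1) - n(n+1)] a_k = (k - 6)(k + 7) a_k. The right side vanishes at k = 6, so the series with the parity of 6 terminates at degree 6.
Standard normalization (P_n(1) = 1): leading coefficient (2n)!/(2^n (n!)^2) = 479001600/(64*518400) = 231/16, so a_6 = 231/16. Work downward with a_k = (k+1)(k+2) a_{k+2} / ((k - 6)(k + 7)):
  a_4 = (5)(6)(231/16) / ((4 - 6)(4 + 7)) = (3465/8)/(-22) = -315/16
  a_2 = (3)(4)(-315/16) / ((2 - 6)(2 + 7)) = (-945/4)/(-36) = 105/16
  a_0 = (1)(2)(105/16) / ((0 - 6)(0 + 7)) = (105/8)/(-42) = -5/16
Hence P_6(x) = 231 x^6/16 - 315 x^4/16 + 105 x^2/16 - 5/16.

P_6(x); series = 231 x^6/16 - 315 x^4/16 + 105 x^2/16 - 5/16


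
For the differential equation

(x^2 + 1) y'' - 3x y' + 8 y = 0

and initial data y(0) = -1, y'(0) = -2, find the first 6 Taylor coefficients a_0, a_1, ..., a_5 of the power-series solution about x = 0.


Ansatz: y(x) = sum_{n>=0} a_n x^n, so y'(x) = sum_{n>=1} n a_n x^(n-1) and y''(x) = sum_{n>=2} n(n-1) a_n x^(n-2).
Substitute into P(x) y'' + Q(x) y' + R(x) y = 0 with P(x) = x^2 + 1, Q(x) = -3x, R(x) = 8, and match powers of x.
Initial conditions: a_0 = -1, a_1 = -2.
Setting the coefficient of each power of x to zero and solving order by order (substituting the coefficients already found):
  x^0: 2 a_2 + 8 a_0 = 0  ->  2 a_2 = -8 a_0 = 8  ->  a_2 = 4
  x^1: 6 a_3 + 5 a_1 = 0  ->  6 a_3 = -5 a_1 = 10  ->  a_3 = 5/3
  x^2: 12 a_4 + 4 a_2 = 0  ->  12 a_4 = -4 a_2 = -16  ->  a_4 = -4/3
  x^3: 20 a_5 + 5 a_3 = 0  ->  20 a_5 = -5 a_3 = -25/3  ->  a_5 = -5/12
Truncated series: y(x) = -1 - 2 x + 4 x^2 + (5/3) x^3 - (4/3) x^4 - (5/12) x^5 + O(x^6).

a_0 = -1; a_1 = -2; a_2 = 4; a_3 = 5/3; a_4 = -4/3; a_5 = -5/12


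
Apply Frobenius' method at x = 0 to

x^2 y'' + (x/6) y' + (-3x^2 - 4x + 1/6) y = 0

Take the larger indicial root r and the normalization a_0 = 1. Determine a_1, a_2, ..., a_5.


Write in Frobenius form y'' + (p(x)/x) y' + (q(x)/x^2) y = 0:
  p(x) = 1/6,  q(x) = -3x^2 - 4x + 1/6.
Indicial equation: r(r-1) + (1/6) r + (1/6) = 0 -> roots r_1 = 1/2, r_2 = 1/3.
Take r = r_1 = 1/2. Let y(x) = x^r sum_{n>=0} a_n x^n with a_0 = 1.
Substitute y = x^r sum a_n x^n and match x^{r+n}. The recurrence is
  D(n) a_n - 4 a_{n-1} - 3 a_{n-2} = 0,  where D(n) = (r+n)(r+n-1) + (1/6)(r+n) + (1/6).
  a_n = [4 a_{n-1} + 3 a_{n-2}] / D(n).
Since the indicial polynomial factors as (r - r_1)(r - r_2), D(n) = (r_1 + n - r_1)(r_1 + n - r_2) = n(n + 1/6).
Evaluating step by step (a_0 = 1):
  n = 1: D(1) = 1(1 + 1/6) = 7/6; numerator = 4(1) = 4; a_1 = (4)/(7/6) = 24/7
  n = 2: D(2) = 2(2 + 1/6) = 13/3; numerator = 4(24/7) + 3(1) = 117/7; a_2 = (117/7)/(13/3) = 27/7
  n = 3: D(3) = 3(3 + 1/6) = 19/2; numerator = 4(27/7) + 3(24/7) = 180/7; a_3 = (180/7)/(19/2) = 360/133
  n = 4: D(4) = 4(4 + 1/6) = 50/3; numerator = 4(360/133) + 3(27/7) = 2979/133; a_4 = (2979/133)/(50/3) = 8937/6650
  n = 5: D(5) = 5(5 + 1/6) = 155/6; numerator = 4(8937/6650) + 3(360/133) = 44874/3325; a_5 = (44874/3325)/(155/6) = 269244/515375

r = 1/2; a_0 = 1; a_1 = 24/7; a_2 = 27/7; a_3 = 360/133; a_4 = 8937/6650; a_5 = 269244/515375


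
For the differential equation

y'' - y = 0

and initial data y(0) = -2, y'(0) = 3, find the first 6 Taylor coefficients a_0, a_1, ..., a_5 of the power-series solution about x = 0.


Ansatz: y(x) = sum_{n>=0} a_n x^n, so y'(x) = sum_{n>=1} n a_n x^(n-1) and y''(x) = sum_{n>=2} n(n-1) a_n x^(n-2).
Substitute into P(x) y'' + Q(x) y' + R(x) y = 0 with P(x) = 1, Q(x) = 0, R(x) = -1, and match powers of x.
Initial conditions: a_0 = -2, a_1 = 3.
Setting the coefficient of each power of x to zero and solving order by order (substituting the coefficients already found):
  x^0: 2 a_2 - a_0 = 0  ->  2 a_2 = a_0 = -2  ->  a_2 = -1
  x^1: 6 a_3 - a_1 = 0  ->  6 a_3 = a_1 = 3  ->  a_3 = 1/2
  x^2: 12 a_4 - a_2 = 0  ->  12 a_4 = a_2 = -1  ->  a_4 = -1/12
  x^3: 20 a_5 - a_3 = 0  ->  20 a_5 = a_3 = 1/2  ->  a_5 = 1/40
Truncated series: y(x) = -2 + 3 x - x^2 + (1/2) x^3 - (1/12) x^4 + (1/40) x^5 + O(x^6).

a_0 = -2; a_1 = 3; a_2 = -1; a_3 = 1/2; a_4 = -1/12; a_5 = 1/40


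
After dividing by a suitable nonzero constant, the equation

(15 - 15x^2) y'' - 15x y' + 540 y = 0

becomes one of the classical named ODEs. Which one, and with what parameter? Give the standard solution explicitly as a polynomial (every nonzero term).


All three coefficients share the factor 15; dividing through by 15 gives  (1 - x^2) y'' - x y' + 36 y = 0.
This matches the Chebyshev equation (1 - x^2) y'' - x y' + n^2 y = 0 (note the -x y' term, not -2x y') with n^2 = 36, so n = 6; the polynomial solution is T_6(x).
With y = sum_k a_k x^k, matching x^k gives (k+2)(k+1) a_{k+2} = (k^2 - n^2) a_k = (k - 6)(k + 6) a_k. The right side vanishes at k = 6, so the series with the parity of 6 terminates at degree 6.
Standard normalization: leading coefficient of T_n is 2^(n-1), so a_6 = 2^5 = 32. Work downward with a_k = (k+1)(k+2) a_{k+2} / ((k - 6)(k + 6)):
  a_4 = (5)(6)(32) / ((4 - 6)(4 + 6)) = 960/(-20) = -48
  a_2 = (3)(4)(-48) / ((2 - 6)(2 + 6)) = -576/(-32) = 18
  a_0 = (1)(2)(18) / ((0 - 6)(0 + 6)) = 36/(-36) = -1
Hence T_6(x) = 32 x^6 - 48 x^4 + 18 x^2 - 1.

T_6(x); series = 32 x^6 - 48 x^4 + 18 x^2 - 1


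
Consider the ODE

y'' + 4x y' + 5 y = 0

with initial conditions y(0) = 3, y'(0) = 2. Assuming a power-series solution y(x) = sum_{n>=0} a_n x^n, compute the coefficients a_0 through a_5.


Ansatz: y(x) = sum_{n>=0} a_n x^n, so y'(x) = sum_{n>=1} n a_n x^(n-1) and y''(x) = sum_{n>=2} n(n-1) a_n x^(n-2).
Substitute into P(x) y'' + Q(x) y' + R(x) y = 0 with P(x) = 1, Q(x) = 4x, R(x) = 5, and match powers of x.
Initial conditions: a_0 = 3, a_1 = 2.
Setting the coefficient of each power of x to zero and solving order by order (substituting the coefficients already found):
  x^0: 2 a_2 + 5 a_0 = 0  ->  2 a_2 = -5 a_0 = -15  ->  a_2 = -15/2
  x^1: 6 a_3 + 9 a_1 = 0  ->  6 a_3 = -9 a_1 = -18  ->  a_3 = -3
  x^2: 12 a_4 + 13 a_2 = 0  ->  12 a_4 = -13 a_2 = 195/2  ->  a_4 = 65/8
  x^3: 20 a_5 + 17 a_3 = 0  ->  20 a_5 = -17 a_3 = 51  ->  a_5 = 51/20
Truncated series: y(x) = 3 + 2 x - (15/2) x^2 - 3 x^3 + (65/8) x^4 + (51/20) x^5 + O(x^6).

a_0 = 3; a_1 = 2; a_2 = -15/2; a_3 = -3; a_4 = 65/8; a_5 = 51/20


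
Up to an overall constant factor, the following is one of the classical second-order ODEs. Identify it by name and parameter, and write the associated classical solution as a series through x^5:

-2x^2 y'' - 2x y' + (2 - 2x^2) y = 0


All three coefficients share the factor -2; dividing through by -2 gives  x^2 y'' + x y' + (x^2 - 1) y = 0.
This matches the Bessel equation x^2 y'' + x y' + (x^2 - nu^2) y = 0 with nu^2 = 1, so nu = 1; the solution bounded at x = 0 is J_1(x).
Frobenius at x = 0: indicial roots ±nu; for r = nu the recurrence k(k + 2nu) c_k = -c_{k-2} gives the standard series J_nu(x) = sum_{k>=0} (-1)^k / (k! (k+nu)!) (x/2)^(2k+nu). Evaluate the first 3 terms:
  k = 0: (-1)^0 / (0! * 1! * 2^1) x^1 = 1/(1*1*2) x^1 = (1/2) x^1
  k = 1: (-1)^1 / (1! * 2! * 2^3) x^3 = -1/(1*2*8) x^3 = (-1/16) x^3
  k = 2: (-1)^2 / (2! * 3! * 2^5) x^5 = 1/(2*6*32) x^5 = (1/384) x^5
Hence J_1(x) = x^5/384 - x^3/16 + x/2 + ....

J_1(x); series = x^5/384 - x^3/16 + x/2


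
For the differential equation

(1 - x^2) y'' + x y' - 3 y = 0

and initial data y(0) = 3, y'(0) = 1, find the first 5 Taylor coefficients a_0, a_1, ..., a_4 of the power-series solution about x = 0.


Ansatz: y(x) = sum_{n>=0} a_n x^n, so y'(x) = sum_{n>=1} n a_n x^(n-1) and y''(x) = sum_{n>=2} n(n-1) a_n x^(n-2).
Substitute into P(x) y'' + Q(x) y' + R(x) y = 0 with P(x) = 1 - x^2, Q(x) = x, R(x) = -3, and match powers of x.
Initial conditions: a_0 = 3, a_1 = 1.
Setting the coefficient of each power of x to zero and solving order by order (substituting the coefficients already found):
  x^0: 2 a_2 - 3 a_0 = 0  ->  2 a_2 = 3 a_0 = 9  ->  a_2 = 9/2
  x^1: 6 a_3 - 2 a_1 = 0  ->  6 a_3 = 2 a_1 = 2  ->  a_3 = 1/3
  x^2: 12 a_4 - 3 a_2 = 0  ->  12 a_4 = 3 a_2 = 27/2  ->  a_4 = 9/8
Truncated series: y(x) = 3 + x + (9/2) x^2 + (1/3) x^3 + (9/8) x^4 + O(x^5).

a_0 = 3; a_1 = 1; a_2 = 9/2; a_3 = 1/3; a_4 = 9/8


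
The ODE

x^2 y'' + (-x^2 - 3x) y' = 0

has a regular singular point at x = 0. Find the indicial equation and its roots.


Divide by x^2 to reach normal form y'' + P_1(x) y' + P_2(x) y = 0 with P_1(x) = -1 - 3/x and P_2(x) = 0.
x = 0 is a singular point because the y'-coefficient -1 - 3/x has a pole at x = 0.
It is a regular singular point because x P_1(x) = p(x) = -x - 3 and x^2 P_2(x) = q(x) = 0 are polynomials, hence analytic at x = 0.
p(0) = -3,  q(0) = 0.
Indicial equation: r(r-1) + p(0) r + q(0) = 0, i.e. r^2 + (p(0) - 1) r + q(0) = 0, i.e. r^2 - 4 r = 0.
Discriminant: (-4)^2 - 4(0) = 16, so r = (4 ± 4)/2.
Solving: r_1 = 4, r_2 = 0.

indicial: r^2 - 4 r = 0; roots r_1 = 4, r_2 = 0


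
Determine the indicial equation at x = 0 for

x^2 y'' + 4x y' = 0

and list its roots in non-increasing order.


Divide by x^2 to reach normal form y'' + P_1(x) y' + P_2(x) y = 0 with P_1(x) = 4/x and P_2(x) = 0.
x = 0 is a singular point because the y'-coefficient 4/x has a pole at x = 0.
It is a regular singular point because x P_1(x) = p(x) = 4 and x^2 P_2(x) = q(x) = 0 are polynomials, hence analytic at x = 0.
p(0) = 4,  q(0) = 0.
Indicial equation: r(r-1) + p(0) r + q(0) = 0, i.e. r^2 + (p(0) - 1) r + q(0) = 0, i.e. r^2 + 3 r = 0.
Discriminant: (3)^2 - 4(0) = 9, so r = (-3 ± 3)/2.
Solving: r_1 = 0, r_2 = -3.

indicial: r^2 + 3 r = 0; roots r_1 = 0, r_2 = -3


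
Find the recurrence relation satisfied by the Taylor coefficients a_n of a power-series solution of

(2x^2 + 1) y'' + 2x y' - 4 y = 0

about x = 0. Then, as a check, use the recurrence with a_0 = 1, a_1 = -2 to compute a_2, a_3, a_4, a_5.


Substitute y = sum_n a_n x^n.
(1 + 2 x^2) y'' contributes (n+2)(n+1) a_{n+2} + 2 n(n-1) a_n at x^n.
2 x y'(x) contributes 2 n a_n at x^n.
-4 y(x) contributes -4 a_n at x^n.
Matching x^n: (n+2)(n+1) a_{n+2} + (2 n(n-1) + 2 n - 4) a_n = 0.
Thus a_{n+2} = (-2 n(n-1) - 2 n + 4) / ((n+1)(n+2)) * a_n.

Check with a_0 = 1, a_1 = -2 (apply the recurrence for n = 0, 1, 2, 3): a_0 = 1, a_1 = -2, a_2 = 2, a_3 = -2/3, a_4 = -2/3, a_5 = 7/15.

a_(n+2) = (-2 n(n-1) - 2 n + 4) / ((n+1)(n+2)) * a_n; check: a_0 = 1, a_1 = -2, a_2 = 2, a_3 = -2/3, a_4 = -2/3, a_5 = 7/15


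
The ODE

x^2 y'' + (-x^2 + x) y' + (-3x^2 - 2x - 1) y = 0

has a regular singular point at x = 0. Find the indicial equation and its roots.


Divide by x^2 to reach normal form y'' + P_1(x) y' + P_2(x) y = 0 with P_1(x) = -1 + 1/x and P_2(x) = -3 - 2/x - 1/x^2.
x = 0 is a singular point because the y'-coefficient -1 + 1/x has a pole at x = 0 and the y-coefficient -3 - 2/x - 1/x^2 has a pole at x = 0.
It is a regular singular point because x P_1(x) = p(x) = 1 - x and x^2 P_2(x) = q(x) = -3x^2 - 2x - 1 are polynomials, hence analytic at x = 0.
p(0) = 1,  q(0) = -1.
Indicial equation: r(r-1) + p(0) r + q(0) = 0, i.e. r^2 + (p(0) - 1) r + q(0) = 0, i.e. r^2 - 1 = 0.
Discriminant: (0)^2 - 4(-1) = 4, so r = (0 ± 2)/2.
Solving: r_1 = 1, r_2 = -1.

indicial: r^2 - 1 = 0; roots r_1 = 1, r_2 = -1


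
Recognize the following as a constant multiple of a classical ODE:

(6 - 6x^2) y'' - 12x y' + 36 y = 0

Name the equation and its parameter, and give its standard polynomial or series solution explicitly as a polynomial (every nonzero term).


All three coefficients share the factor 6; dividing through by 6 gives  (1 - x^2) y'' - 2x y' + 6 y = 0.
This matches the Legendre equation (1 - x^2) y'' - 2x y' + n(n+1) y = 0 (note the -2x y' term) with n(n+1) = 6, so n = 2; the polynomial solution is P_2(x).
With y = sum_k a_k x^k, matching x^k gives (k+2)(k+1) a_{k+2} = [k(k+1) - n(n+1)] a_k = (k - 2)(k + 3) a_k. The right side vanishes at k = 2, so the series with the parity of 2 terminates at degree 2.
Standard normalization (P_n(1) = 1): leading coefficient (2n)!/(2^n (n!)^2) = 24/(4*4) = 3/2, so a_2 = 3/2. Work downward with a_k = (k+1)(k+2) a_{k+2} / ((k - 2)(k + 3)):
  a_0 = (1)(2)(3/2) / ((0 - 2)(0 + 3)) = 3/(-6) = -1/2
Hence P_2(x) = 3 x^2/2 - 1/2.

P_2(x); series = 3 x^2/2 - 1/2


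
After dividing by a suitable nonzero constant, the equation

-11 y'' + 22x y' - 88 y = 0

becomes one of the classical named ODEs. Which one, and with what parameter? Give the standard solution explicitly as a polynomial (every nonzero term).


All three coefficients share the factor -11; dividing through by -11 gives  y'' - 2x y' + 8 y = 0.
This matches the Hermite equation y'' - 2x y' + 2n y = 0 with 2n = 8, so n = 4; the polynomial solution is H_4(x).
With y = sum_k a_k x^k, matching x^k gives (k+2)(k+1) a_{k+2} = 2(k - n) a_k = 2(k - 4) a_k. The right side vanishes at k = 4, so the series with the parity of 4 terminates at degree 4.
Standard normalization: leading coefficient of H_n is 2^n, so a_4 = 2^4 = 16. Work downward with a_k = (k+1)(k+2) a_{k+2} / (2(k - n)):
  a_2 = (3)(4)(16) / (2(2 - 4)) = 192/(-4) = -48
  a_0 = (1)(2)(-48) / (2(0 - 4)) = -96/(-8) = 12
Hence H_4(x) = 16 x^4 - 48 x^2 + 12.

H_4(x); series = 16 x^4 - 48 x^2 + 12


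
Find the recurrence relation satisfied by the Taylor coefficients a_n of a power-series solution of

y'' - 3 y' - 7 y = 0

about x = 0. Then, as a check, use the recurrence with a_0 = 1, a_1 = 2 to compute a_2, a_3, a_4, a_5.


Substitute y = sum_n a_n x^n.
y''(x) has coefficient (n+2)(n+1) a_{n+2} at x^n;
-3 y'(x) has coefficient -3 (n+1) a_{n+1} at x^n;
-7 y(x) has coefficient -7 a_n at x^n.
Matching x^n: (n+2)(n+1) a_{n+2} - 3 (n+1) a_{n+1} - 7 a_n = 0.
Thus a_{n+2} = [3 (n+1) a_{n+1} + 7 a_n] / ((n+1)(n+2)).

Check with a_0 = 1, a_1 = 2 (apply the recurrence for n = 0, 1, 2, 3): a_0 = 1, a_1 = 2, a_2 = 13/2, a_3 = 53/6, a_4 = 125/12, a_5 = 1121/120.

a_(n+2) = [3 (n+1) a_(n+1) + 7 a_n] / ((n+1)(n+2)); check: a_0 = 1, a_1 = 2, a_2 = 13/2, a_3 = 53/6, a_4 = 125/12, a_5 = 1121/120


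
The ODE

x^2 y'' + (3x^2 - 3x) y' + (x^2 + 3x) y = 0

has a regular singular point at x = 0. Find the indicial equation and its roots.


Divide by x^2 to reach normal form y'' + P_1(x) y' + P_2(x) y = 0 with P_1(x) = 3 - 3/x and P_2(x) = 1 + 3/x.
x = 0 is a singular point because the y'-coefficient 3 - 3/x has a pole at x = 0 and the y-coefficient 1 + 3/x has a pole at x = 0.
It is a regular singular point because x P_1(x) = p(x) = 3x - 3 and x^2 P_2(x) = q(x) = x^2 + 3x are polynomials, hence analytic at x = 0.
p(0) = -3,  q(0) = 0.
Indicial equation: r(r-1) + p(0) r + q(0) = 0, i.e. r^2 + (p(0) - 1) r + q(0) = 0, i.e. r^2 - 4 r = 0.
Discriminant: (-4)^2 - 4(0) = 16, so r = (4 ± 4)/2.
Solving: r_1 = 4, r_2 = 0.

indicial: r^2 - 4 r = 0; roots r_1 = 4, r_2 = 0
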